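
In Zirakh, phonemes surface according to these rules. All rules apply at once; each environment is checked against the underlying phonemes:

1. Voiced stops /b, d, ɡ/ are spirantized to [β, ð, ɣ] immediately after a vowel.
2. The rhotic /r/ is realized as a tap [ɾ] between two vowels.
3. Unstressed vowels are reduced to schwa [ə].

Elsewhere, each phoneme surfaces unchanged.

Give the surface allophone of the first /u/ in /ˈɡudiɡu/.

/u/ (between /ɡ/ and /d/) is in the target of rule 3 but the environment (in an unstressed syllable) is not met → [u].

[u]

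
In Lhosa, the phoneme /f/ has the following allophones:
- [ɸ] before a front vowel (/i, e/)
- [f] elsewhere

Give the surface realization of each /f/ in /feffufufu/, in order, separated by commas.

Occurrence 1 (position 1): before a front vowel (/i, e/) → [ɸ].
Occurrence 2 (position 3): no conditioning environment matches → elsewhere allophone [f].
Occurrence 3 (position 4): no conditioning environment matches → elsewhere allophone [f].
Occurrence 4 (position 6): no conditioning environment matches → elsewhere allophone [f].
Occurrence 5 (position 8): no conditioning environment matches → elsewhere allophone [f].

[ɸ], [f], [f], [f], [f]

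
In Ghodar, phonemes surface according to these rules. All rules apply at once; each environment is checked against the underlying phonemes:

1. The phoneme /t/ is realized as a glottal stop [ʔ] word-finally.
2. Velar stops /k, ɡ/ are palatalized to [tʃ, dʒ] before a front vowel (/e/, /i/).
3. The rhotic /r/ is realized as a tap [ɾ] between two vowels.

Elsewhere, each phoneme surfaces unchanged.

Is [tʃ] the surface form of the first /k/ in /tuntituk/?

/k/ (word-final) fails the environment for rule 2, so it stays [k].
The actual realization is [k], not [tʃ].

No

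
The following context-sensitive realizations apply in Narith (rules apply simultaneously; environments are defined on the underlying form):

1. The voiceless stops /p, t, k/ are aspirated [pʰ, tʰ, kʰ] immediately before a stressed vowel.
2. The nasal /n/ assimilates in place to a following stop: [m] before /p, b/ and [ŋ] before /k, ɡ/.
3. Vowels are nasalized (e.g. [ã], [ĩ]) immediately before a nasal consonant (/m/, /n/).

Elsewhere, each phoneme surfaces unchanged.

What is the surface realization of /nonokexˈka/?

/n/ — word-initial; rule 2 does not apply here → [n].
/o/ — between /n/ and /n/, before a nasal consonant — surfaces as [õ] (rule 3).
/n/ (between /o/ and /o/): rule 2 targets it, but not before a labial or velar stop → unchanged [n].
/o/ (between /n/ and /k/) is in the target of rule 3 but the environment (before a nasal consonant) is not met → [o].
/k/ — between /o/ and /e/; rule 1 does not apply here → [k].
/e/ (between /k/ and /x/) fails the environment for rule 3, so it stays [e].
Rule 1 applies to /k/ (between /x/ and /a/: immediately before a stressed vowel) → [kʰ].
/a/ (word-final): rule 3 targets it, but not before a nasal consonant → unchanged [a].

[nõnokexˈkʰa]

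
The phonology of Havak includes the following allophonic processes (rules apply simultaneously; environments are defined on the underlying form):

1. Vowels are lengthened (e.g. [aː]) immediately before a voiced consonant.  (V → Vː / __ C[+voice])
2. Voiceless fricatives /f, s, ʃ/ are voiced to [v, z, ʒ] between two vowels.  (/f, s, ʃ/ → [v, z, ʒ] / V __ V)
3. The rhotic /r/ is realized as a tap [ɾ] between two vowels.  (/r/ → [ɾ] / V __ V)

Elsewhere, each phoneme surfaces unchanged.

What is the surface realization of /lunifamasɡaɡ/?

[luːnivaːmasɡaːɡ]

/l/ (word-initial) is unaffected → [l].
/u/ meets the environment for rule 1 (before a voiced consonant) → [uː].
/n/ (between /u/ and /i/) is unaffected → [n].
/i/ (between /n/ and /f/) fails the environment for rule 1, so it stays [i].
/f/ (between /i/ and /a/) occurs between two vowels → [v] by rule 2.
/a/ meets the environment for rule 1 (before a voiced consonant) → [aː].
/m/ — not in any rule's target class → [m].
/a/ (between /m/ and /s/): rule 1 targets it, but not before a voiced consonant → unchanged [a].
/s/ — between /a/ and /ɡ/; rule 2 does not apply here → [s].
/ɡ/ (between /s/ and /a/) is unaffected → [ɡ].
Rule 1 applies to /a/ (between /ɡ/ and /ɡ/: before a voiced consonant) → [aː].
/ɡ/ (word-final) is unaffected → [ɡ].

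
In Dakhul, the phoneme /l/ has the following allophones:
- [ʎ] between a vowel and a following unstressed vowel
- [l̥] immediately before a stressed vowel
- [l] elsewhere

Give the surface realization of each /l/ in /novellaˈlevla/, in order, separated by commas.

[l], [l], [l̥], [l]

Occurrence 1 (position 5): no conditioning environment matches → elsewhere allophone [l].
Occurrence 2 (position 6): no conditioning environment matches → elsewhere allophone [l].
Occurrence 3 (position 8): immediately before a stressed vowel → [l̥].
Occurrence 4 (position 11): no conditioning environment matches → elsewhere allophone [l].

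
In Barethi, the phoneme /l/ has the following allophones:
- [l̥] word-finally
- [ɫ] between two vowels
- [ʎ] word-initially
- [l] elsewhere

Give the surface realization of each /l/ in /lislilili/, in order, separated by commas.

Occurrence 1 (position 1): word-initially → [ʎ].
Occurrence 2 (position 4): no conditioning environment matches → elsewhere allophone [l].
Occurrence 3 (position 6): between two vowels → [ɫ].
Occurrence 4 (position 8): between two vowels → [ɫ].

[ʎ], [l], [ɫ], [ɫ]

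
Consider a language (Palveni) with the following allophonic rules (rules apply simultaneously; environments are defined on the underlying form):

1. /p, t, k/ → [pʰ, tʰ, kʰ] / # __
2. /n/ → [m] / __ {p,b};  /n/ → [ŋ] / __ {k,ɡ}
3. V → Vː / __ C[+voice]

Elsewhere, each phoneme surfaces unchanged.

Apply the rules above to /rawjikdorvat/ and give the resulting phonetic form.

[raːwjikdoːrvat]

/r/ (word-initial): no rule targets it → [r].
Rule 3 applies to /a/ (between /r/ and /w/: before a voiced consonant) → [aː].
/w/ — not in any rule's target class → [w].
/j/ stays [j].
/i/ (between /j/ and /k/): rule 3 targets it, but not before a voiced consonant → unchanged [i].
/k/ (between /i/ and /d/) is in the target of rule 1 but the environment (word-initially) is not met → [k].
/d/ (between /k/ and /o/) is unaffected → [d].
/o/ meets the environment for rule 3 (before a voiced consonant) → [oː].
/r/ (between /o/ and /v/) is unaffected → [r].
/v/ stays [v].
/a/ (between /v/ and /t/) is in the target of rule 3 but the environment (before a voiced consonant) is not met → [a].
/t/ (word-final): rule 1 targets it, but not word-initially → unchanged [t].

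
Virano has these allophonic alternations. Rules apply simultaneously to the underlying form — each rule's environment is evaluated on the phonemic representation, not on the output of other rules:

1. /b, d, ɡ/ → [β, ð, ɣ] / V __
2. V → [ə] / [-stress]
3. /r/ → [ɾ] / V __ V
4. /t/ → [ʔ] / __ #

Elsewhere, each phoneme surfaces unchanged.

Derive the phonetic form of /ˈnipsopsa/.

/n/ (word-initial) is unaffected → [n].
/i/ (between /n/ and /p/): rule 2 targets it, but not in an unstressed syllable → unchanged [i].
/p/ — not in any rule's target class → [p].
/s/ — not in any rule's target class → [s].
/o/ (between /s/ and /p/) occurs in an unstressed syllable → [ə] by rule 2.
/p/ — not in any rule's target class → [p].
/s/ (between /p/ and /a/) is unaffected → [s].
/a/ (word-final) occurs in an unstressed syllable → [ə] by rule 2.

[ˈnipsəpsə]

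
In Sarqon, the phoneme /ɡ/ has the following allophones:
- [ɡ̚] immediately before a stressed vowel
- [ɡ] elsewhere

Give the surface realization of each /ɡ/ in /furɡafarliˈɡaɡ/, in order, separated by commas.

[ɡ], [ɡ̚], [ɡ]

Occurrence 1 (position 4): no conditioning environment matches → elsewhere allophone [ɡ].
Occurrence 2 (position 11): immediately before a stressed vowel → [ɡ̚].
Occurrence 3 (position 13): no conditioning environment matches → elsewhere allophone [ɡ].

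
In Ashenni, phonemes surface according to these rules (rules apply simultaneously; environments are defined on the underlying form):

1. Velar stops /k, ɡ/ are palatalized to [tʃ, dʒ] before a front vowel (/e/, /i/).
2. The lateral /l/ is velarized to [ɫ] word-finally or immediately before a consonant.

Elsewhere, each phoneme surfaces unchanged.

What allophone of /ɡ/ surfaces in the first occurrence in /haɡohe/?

[ɡ]

/ɡ/ (between /a/ and /o/): rule 1 targets it, but not before a front vowel → unchanged [ɡ].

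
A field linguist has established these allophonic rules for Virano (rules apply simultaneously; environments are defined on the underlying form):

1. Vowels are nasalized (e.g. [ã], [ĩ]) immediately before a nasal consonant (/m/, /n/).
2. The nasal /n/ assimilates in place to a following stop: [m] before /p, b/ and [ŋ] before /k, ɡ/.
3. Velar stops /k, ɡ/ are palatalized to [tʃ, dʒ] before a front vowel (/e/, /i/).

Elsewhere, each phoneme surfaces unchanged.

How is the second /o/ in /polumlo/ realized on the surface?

/o/ (word-final): rule 1 targets it, but not before a nasal consonant → unchanged [o].

[o]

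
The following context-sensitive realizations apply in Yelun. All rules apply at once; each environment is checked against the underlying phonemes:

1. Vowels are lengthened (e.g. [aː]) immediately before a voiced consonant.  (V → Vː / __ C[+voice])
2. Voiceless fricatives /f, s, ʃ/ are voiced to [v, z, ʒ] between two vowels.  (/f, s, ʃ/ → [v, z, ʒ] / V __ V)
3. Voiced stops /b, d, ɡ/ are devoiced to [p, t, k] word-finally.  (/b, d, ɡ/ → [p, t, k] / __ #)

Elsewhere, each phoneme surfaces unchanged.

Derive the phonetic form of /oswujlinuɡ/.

[oswuːjliːnuːk]

/o/ (word-initial): rule 1 targets it, but not before a voiced consonant → unchanged [o].
/s/ — between /o/ and /w/; rule 2 does not apply here → [s].
/u/ — between /w/ and /j/, before a voiced consonant — surfaces as [uː] (rule 1).
/i/ meets the environment for rule 1 (before a voiced consonant) → [iː].
/u/ (between /n/ and /ɡ/) occurs before a voiced consonant → [uː] by rule 1.
/ɡ/ (word-final): word-finally, so rule 3 applies → [k].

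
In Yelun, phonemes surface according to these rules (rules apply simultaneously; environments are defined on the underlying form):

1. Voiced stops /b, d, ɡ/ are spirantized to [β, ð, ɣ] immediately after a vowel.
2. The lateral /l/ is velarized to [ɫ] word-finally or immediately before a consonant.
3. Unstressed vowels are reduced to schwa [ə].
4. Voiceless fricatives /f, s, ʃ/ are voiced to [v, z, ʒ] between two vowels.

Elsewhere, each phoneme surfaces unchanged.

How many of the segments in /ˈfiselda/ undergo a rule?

4

Segments that undergo a rule: /s/ → [z] (rule 4); /e/ → [ə] (rule 3); /l/ → [ɫ] (rule 2); /a/ → [ə] (rule 3).
All other segments surface unchanged.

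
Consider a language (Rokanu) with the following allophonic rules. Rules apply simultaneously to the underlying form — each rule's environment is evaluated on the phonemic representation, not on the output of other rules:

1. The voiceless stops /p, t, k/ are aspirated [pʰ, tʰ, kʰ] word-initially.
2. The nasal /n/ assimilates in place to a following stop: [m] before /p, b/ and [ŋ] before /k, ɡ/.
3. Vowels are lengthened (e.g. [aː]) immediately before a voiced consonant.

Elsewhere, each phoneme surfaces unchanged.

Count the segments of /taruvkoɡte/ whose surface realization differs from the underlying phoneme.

4

Segments that undergo a rule: /t/ → [tʰ] (rule 1); /a/ → [aː] (rule 3); /u/ → [uː] (rule 3); /o/ → [oː] (rule 3).
All other segments surface unchanged.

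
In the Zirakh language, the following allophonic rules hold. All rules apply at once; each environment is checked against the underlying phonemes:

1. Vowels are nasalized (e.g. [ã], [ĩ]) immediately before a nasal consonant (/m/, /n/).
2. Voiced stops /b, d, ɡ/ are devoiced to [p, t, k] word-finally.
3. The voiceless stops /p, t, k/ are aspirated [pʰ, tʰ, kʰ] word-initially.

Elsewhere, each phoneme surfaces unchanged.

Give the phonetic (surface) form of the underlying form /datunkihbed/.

/d/ — word-initial; rule 2 does not apply here → [d].
/a/ (between /d/ and /t/) is in the target of rule 1 but the environment (before a nasal consonant) is not met → [a].
/t/ (between /a/ and /u/) fails the environment for rule 3, so it stays [t].
/u/ meets the environment for rule 1 (before a nasal consonant) → [ũ].
/n/ (between /u/ and /k/) is unaffected → [n].
/k/ — between /n/ and /i/; rule 3 does not apply here → [k].
/i/ (between /k/ and /h/) fails the environment for rule 1, so it stays [i].
/h/ (between /i/ and /b/) is unaffected → [h].
/b/ (between /h/ and /e/): rule 2 targets it, but not word-finally → unchanged [b].
/e/ (between /b/ and /d/) fails the environment for rule 1, so it stays [e].
/d/ (word-final) occurs word-finally → [t] by rule 2.

[datũnkihbet]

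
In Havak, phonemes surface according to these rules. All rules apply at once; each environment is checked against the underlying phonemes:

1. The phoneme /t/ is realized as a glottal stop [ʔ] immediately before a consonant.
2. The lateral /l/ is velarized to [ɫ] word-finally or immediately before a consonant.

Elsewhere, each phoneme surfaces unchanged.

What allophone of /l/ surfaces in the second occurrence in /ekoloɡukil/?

/l/ (word-final) occurs word-finally or immediately before a consonant → [ɫ] by rule 2.

[ɫ]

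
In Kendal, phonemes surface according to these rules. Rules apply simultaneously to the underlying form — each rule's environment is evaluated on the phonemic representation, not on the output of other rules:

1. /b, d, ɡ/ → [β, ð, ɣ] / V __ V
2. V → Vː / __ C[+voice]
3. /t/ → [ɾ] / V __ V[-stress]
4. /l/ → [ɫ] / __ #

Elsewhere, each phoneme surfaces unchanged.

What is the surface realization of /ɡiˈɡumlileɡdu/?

/ɡ/ (word-initial): rule 1 targets it, but not between two vowels → unchanged [ɡ].
/i/ — between /ɡ/ and /ɡ/, before a voiced consonant — surfaces as [iː] (rule 2).
Rule 1 applies to /ɡ/ (between /i/ and /u/: between two vowels) → [ɣ].
/u/ (between /ɡ/ and /m/): before a voiced consonant, so rule 2 applies → [uː].
/m/ stays [m].
/l/ — between /m/ and /i/; rule 4 does not apply here → [l].
/i/ (between /l/ and /l/): before a voiced consonant, so rule 2 applies → [iː].
/l/ (between /i/ and /e/) fails the environment for rule 4, so it stays [l].
/e/ (between /l/ and /ɡ/) occurs before a voiced consonant → [eː] by rule 2.
/ɡ/ (between /e/ and /d/) fails the environment for rule 1, so it stays [ɡ].
/d/ (between /ɡ/ and /u/) is in the target of rule 1 but the environment (between two vowels) is not met → [d].
/u/ (word-final): rule 2 targets it, but not before a voiced consonant → unchanged [u].

[ɡiːˈɣuːmliːleːɡdu]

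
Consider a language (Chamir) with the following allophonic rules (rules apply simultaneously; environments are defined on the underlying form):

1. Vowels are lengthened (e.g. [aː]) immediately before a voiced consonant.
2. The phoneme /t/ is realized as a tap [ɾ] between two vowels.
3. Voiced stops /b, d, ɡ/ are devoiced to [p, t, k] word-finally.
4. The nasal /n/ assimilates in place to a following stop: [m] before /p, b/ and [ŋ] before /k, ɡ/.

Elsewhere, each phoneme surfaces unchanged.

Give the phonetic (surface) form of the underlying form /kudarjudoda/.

[kuːdaːrjuːdoːda]

/k/ — not in any rule's target class → [k].
/u/ — between /k/ and /d/, before a voiced consonant — surfaces as [uː] (rule 1).
/d/ (between /u/ and /a/): rule 3 targets it, but not word-finally → unchanged [d].
/a/ — between /d/ and /r/, before a voiced consonant — surfaces as [aː] (rule 1).
/r/ (between /a/ and /j/): no rule targets it → [r].
/j/ (between /r/ and /u/) is unaffected → [j].
/u/ (between /j/ and /d/) occurs before a voiced consonant → [uː] by rule 1.
/d/ (between /u/ and /o/) is in the target of rule 3 but the environment (word-finally) is not met → [d].
/o/ (between /d/ and /d/): before a voiced consonant, so rule 1 applies → [oː].
/d/ (between /o/ and /a/) fails the environment for rule 3, so it stays [d].
/a/ (word-final): rule 1 targets it, but not before a voiced consonant → unchanged [a].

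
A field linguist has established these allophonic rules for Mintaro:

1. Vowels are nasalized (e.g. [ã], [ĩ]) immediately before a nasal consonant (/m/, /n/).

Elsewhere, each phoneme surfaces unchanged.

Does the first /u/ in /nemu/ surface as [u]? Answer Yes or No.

/u/ (word-final) is in the target of rule 1 but the environment (before a nasal consonant) is not met → [u].
The actual realization is [u], which matches [u].

Yes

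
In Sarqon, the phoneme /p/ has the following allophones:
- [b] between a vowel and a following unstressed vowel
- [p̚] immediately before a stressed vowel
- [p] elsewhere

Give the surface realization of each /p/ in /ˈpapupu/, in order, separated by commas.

Occurrence 1 (position 1): immediately before a stressed vowel → [p̚].
Occurrence 2 (position 3): between a vowel and a following unstressed vowel → [b].
Occurrence 3 (position 5): between a vowel and a following unstressed vowel → [b].

[p̚], [b], [b]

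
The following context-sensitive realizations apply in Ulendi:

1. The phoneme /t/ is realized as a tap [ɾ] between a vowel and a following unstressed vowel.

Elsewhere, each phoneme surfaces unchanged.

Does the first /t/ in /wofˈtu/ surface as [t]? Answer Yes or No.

Yes

/t/ — between /f/ and /u/; rule 1 does not apply here → [t].
The actual realization is [t], which matches [t].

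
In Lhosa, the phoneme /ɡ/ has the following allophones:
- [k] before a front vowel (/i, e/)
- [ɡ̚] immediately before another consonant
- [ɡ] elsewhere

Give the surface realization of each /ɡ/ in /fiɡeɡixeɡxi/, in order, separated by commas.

[k], [k], [ɡ̚]

Occurrence 1 (position 3): before a front vowel (/i, e/) → [k].
Occurrence 2 (position 5): before a front vowel (/i, e/) → [k].
Occurrence 3 (position 9): immediately before another consonant → [ɡ̚].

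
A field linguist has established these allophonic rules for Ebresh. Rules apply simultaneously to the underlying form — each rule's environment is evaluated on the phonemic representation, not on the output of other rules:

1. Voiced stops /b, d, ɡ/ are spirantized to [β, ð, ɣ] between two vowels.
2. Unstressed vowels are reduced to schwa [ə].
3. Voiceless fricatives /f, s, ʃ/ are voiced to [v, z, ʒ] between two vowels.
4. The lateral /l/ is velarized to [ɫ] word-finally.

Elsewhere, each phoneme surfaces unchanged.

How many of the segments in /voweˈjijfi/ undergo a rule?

Segments that undergo a rule: /o/ → [ə] (rule 2); /e/ → [ə] (rule 2); /i/ → [ə] (rule 2).
All other segments surface unchanged.

3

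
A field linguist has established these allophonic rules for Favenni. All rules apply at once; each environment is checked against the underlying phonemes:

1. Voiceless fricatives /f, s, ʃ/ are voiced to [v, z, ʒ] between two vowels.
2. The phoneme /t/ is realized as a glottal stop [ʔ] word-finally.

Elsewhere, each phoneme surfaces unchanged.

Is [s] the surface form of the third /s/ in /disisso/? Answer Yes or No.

/s/ (between /s/ and /o/) is in the target of rule 1 but the environment (between two vowels) is not met → [s].
The actual realization is [s], which matches [s].

Yes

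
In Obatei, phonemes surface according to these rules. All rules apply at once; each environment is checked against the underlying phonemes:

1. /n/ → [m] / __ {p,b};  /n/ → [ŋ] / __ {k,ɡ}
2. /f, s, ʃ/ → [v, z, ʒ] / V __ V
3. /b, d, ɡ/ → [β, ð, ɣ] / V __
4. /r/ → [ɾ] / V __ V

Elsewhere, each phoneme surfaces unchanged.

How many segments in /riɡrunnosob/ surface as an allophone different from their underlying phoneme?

Segments that undergo a rule: /ɡ/ → [ɣ] (rule 3); /s/ → [z] (rule 2); /b/ → [β] (rule 3).
All other segments surface unchanged.

3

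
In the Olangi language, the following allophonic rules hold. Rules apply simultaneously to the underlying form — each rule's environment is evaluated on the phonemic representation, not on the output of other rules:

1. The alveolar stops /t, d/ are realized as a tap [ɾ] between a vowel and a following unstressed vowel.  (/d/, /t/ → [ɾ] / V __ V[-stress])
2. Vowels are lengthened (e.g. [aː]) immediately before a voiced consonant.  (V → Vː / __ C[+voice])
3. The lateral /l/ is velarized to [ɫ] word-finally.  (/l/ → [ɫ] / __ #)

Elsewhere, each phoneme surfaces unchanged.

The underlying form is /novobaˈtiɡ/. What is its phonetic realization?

[noːvoːbaˈtiːɡ]

/n/ (word-initial): no rule targets it → [n].
/o/ meets the environment for rule 2 (before a voiced consonant) → [oː].
/v/ — not in any rule's target class → [v].
Rule 2 applies to /o/ (between /v/ and /b/: before a voiced consonant) → [oː].
/b/ (between /o/ and /a/): no rule targets it → [b].
/a/ — between /b/ and /t/; rule 2 does not apply here → [a].
/t/ (between /a/ and /i/): rule 1 targets it, but not between a vowel and a following unstressed vowel → unchanged [t].
/i/ meets the environment for rule 2 (before a voiced consonant) → [iː].
/ɡ/ stays [ɡ].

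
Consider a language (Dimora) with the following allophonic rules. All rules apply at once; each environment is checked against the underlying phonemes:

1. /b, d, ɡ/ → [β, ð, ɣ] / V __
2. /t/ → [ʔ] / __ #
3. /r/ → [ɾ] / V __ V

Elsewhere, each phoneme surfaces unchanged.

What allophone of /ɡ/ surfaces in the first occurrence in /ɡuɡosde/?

[ɡ]

/ɡ/ (word-initial) fails the environment for rule 1, so it stays [ɡ].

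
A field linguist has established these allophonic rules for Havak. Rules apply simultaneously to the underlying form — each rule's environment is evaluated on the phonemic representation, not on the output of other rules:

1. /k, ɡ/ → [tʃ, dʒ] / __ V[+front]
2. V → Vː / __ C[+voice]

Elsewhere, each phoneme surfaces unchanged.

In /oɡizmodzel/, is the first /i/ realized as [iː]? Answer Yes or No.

/i/ — between /ɡ/ and /z/, before a voiced consonant — surfaces as [iː] (rule 2).
The actual realization is [iː], which matches [iː].

Yes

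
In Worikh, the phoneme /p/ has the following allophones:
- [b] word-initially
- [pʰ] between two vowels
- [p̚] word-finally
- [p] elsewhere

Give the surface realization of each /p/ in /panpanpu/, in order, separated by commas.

[b], [p], [p]

Occurrence 1 (position 1): word-initially → [b].
Occurrence 2 (position 4): no conditioning environment matches → elsewhere allophone [p].
Occurrence 3 (position 7): no conditioning environment matches → elsewhere allophone [p].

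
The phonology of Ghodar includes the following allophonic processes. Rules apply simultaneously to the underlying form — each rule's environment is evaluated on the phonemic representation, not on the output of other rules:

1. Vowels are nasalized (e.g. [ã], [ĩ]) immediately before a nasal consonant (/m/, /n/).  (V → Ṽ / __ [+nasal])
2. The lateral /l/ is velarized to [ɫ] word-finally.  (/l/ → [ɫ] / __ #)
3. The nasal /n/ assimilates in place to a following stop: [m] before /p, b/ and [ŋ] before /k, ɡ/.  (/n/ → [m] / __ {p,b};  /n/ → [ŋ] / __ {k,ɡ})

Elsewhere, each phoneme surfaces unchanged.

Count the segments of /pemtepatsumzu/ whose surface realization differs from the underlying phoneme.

Segments that undergo a rule: /e/ → [ẽ] (rule 1); /u/ → [ũ] (rule 1).
All other segments surface unchanged.

2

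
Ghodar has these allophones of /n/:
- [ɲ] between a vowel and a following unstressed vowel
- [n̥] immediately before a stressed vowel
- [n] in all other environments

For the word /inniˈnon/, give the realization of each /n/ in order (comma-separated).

Occurrence 1 (position 2): no conditioning environment matches → elsewhere allophone [n].
Occurrence 2 (position 3): no conditioning environment matches → elsewhere allophone [n].
Occurrence 3 (position 5): immediately before a stressed vowel → [n̥].
Occurrence 4 (position 7): no conditioning environment matches → elsewhere allophone [n].

[n], [n], [n̥], [n]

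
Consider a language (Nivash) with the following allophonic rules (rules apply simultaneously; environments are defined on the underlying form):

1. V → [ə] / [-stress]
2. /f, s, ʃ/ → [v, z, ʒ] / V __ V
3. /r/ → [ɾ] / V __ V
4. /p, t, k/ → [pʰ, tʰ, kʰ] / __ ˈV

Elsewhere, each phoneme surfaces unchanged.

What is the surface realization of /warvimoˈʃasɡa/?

/w/ stays [w].
/a/ meets the environment for rule 1 (in an unstressed syllable) → [ə].
/r/ (between /a/ and /v/): rule 3 targets it, but not between two vowels → unchanged [r].
/v/ stays [v].
/i/ — between /v/ and /m/, in an unstressed syllable — surfaces as [ə] (rule 1).
/m/ (between /i/ and /o/) is unaffected → [m].
/o/ (between /m/ and /ʃ/): in an unstressed syllable, so rule 1 applies → [ə].
/ʃ/ (between /o/ and /a/) occurs between two vowels → [ʒ] by rule 2.
/a/ (between /ʃ/ and /s/): rule 1 targets it, but not in an unstressed syllable → unchanged [a].
/s/ — between /a/ and /ɡ/; rule 2 does not apply here → [s].
/ɡ/ stays [ɡ].
/a/ meets the environment for rule 1 (in an unstressed syllable) → [ə].

[wərvəməˈʒasɡə]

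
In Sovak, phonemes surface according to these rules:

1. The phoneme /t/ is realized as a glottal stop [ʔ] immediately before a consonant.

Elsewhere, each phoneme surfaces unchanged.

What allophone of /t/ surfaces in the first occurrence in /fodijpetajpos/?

/t/ — between /e/ and /a/; rule 1 does not apply here → [t].

[t]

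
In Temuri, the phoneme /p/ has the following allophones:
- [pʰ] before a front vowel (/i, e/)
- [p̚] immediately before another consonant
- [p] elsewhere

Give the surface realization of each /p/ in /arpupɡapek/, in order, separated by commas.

[p], [p̚], [pʰ]

Occurrence 1 (position 3): no conditioning environment matches → elsewhere allophone [p].
Occurrence 2 (position 5): immediately before another consonant → [p̚].
Occurrence 3 (position 8): before a front vowel (/i, e/) → [pʰ].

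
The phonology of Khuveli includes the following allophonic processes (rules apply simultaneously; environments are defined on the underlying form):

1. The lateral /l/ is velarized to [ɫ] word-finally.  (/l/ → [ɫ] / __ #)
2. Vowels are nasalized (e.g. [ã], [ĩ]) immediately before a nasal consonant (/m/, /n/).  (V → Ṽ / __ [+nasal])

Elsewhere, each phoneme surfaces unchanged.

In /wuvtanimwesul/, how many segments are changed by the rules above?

Segments that undergo a rule: /a/ → [ã] (rule 2); /i/ → [ĩ] (rule 2); /l/ → [ɫ] (rule 1).
All other segments surface unchanged.

3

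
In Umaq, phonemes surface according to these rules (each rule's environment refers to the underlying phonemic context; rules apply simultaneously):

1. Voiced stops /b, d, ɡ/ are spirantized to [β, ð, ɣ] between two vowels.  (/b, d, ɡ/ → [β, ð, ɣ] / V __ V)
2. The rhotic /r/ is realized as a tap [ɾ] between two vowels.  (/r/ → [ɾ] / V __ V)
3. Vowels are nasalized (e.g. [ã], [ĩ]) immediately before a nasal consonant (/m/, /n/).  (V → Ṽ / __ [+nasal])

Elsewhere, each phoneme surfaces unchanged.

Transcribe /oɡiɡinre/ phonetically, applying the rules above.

/o/ (word-initial) is in the target of rule 3 but the environment (before a nasal consonant) is not met → [o].
/ɡ/ (between /o/ and /i/): between two vowels, so rule 1 applies → [ɣ].
/i/ — between /ɡ/ and /ɡ/; rule 3 does not apply here → [i].
/ɡ/ meets the environment for rule 1 (between two vowels) → [ɣ].
/i/ meets the environment for rule 3 (before a nasal consonant) → [ĩ].
/n/ (between /i/ and /r/): no rule targets it → [n].
/r/ (between /n/ and /e/): rule 2 targets it, but not between two vowels → unchanged [r].
/e/ — word-final; rule 3 does not apply here → [e].

[oɣiɣĩnre]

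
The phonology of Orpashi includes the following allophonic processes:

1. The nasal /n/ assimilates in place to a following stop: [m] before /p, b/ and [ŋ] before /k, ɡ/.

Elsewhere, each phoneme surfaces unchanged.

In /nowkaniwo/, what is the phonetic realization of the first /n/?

/n/ (word-initial) is in the target of rule 1 but the environment (before a labial or velar stop) is not met → [n].

[n]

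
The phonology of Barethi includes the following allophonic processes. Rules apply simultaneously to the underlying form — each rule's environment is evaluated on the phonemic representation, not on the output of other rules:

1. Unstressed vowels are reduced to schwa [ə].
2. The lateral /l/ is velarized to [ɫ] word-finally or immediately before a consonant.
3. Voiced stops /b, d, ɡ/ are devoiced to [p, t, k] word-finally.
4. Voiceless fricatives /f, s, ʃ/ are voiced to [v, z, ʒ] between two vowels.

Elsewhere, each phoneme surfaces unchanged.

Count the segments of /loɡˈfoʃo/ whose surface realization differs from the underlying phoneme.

Segments that undergo a rule: /o/ → [ə] (rule 1); /ʃ/ → [ʒ] (rule 4); /o/ → [ə] (rule 1).
All other segments surface unchanged.

3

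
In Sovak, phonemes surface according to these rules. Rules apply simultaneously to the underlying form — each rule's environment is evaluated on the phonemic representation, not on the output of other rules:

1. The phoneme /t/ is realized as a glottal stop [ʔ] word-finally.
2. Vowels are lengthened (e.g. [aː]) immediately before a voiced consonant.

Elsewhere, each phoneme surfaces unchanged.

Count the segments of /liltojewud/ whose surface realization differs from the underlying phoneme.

Segments that undergo a rule: /i/ → [iː] (rule 2); /o/ → [oː] (rule 2); /e/ → [eː] (rule 2); /u/ → [uː] (rule 2).
All other segments surface unchanged.

4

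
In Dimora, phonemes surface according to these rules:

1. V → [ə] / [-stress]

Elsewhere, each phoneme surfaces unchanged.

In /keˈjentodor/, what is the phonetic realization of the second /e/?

/e/ (between /j/ and /n/) is in the target of rule 1 but the environment (in an unstressed syllable) is not met → [e].

[e]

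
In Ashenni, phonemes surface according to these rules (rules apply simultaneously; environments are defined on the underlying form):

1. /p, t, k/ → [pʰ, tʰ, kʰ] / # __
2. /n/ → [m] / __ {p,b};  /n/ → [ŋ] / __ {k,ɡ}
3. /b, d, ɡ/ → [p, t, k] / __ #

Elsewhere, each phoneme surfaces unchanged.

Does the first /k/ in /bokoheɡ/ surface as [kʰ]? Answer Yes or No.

No

/k/ (between /o/ and /o/): rule 1 targets it, but not word-initially → unchanged [k].
The actual realization is [k], not [kʰ].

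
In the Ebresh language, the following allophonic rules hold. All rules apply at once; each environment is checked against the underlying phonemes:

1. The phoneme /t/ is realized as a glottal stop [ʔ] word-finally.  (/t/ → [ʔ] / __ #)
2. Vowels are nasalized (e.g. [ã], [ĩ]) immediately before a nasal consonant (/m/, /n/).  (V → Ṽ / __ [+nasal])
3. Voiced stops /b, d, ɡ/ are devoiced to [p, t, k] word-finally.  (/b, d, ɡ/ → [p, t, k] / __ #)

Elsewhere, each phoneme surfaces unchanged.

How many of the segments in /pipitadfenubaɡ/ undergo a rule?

Segments that undergo a rule: /e/ → [ẽ] (rule 2); /ɡ/ → [k] (rule 3).
All other segments surface unchanged.

2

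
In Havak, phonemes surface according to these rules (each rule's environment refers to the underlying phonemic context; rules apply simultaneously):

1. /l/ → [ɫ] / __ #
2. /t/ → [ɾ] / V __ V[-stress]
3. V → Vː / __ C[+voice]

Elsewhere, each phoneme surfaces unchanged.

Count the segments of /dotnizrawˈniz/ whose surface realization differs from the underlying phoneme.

Segments that undergo a rule: /i/ → [iː] (rule 3); /a/ → [aː] (rule 3); /i/ → [iː] (rule 3).
All other segments surface unchanged.

3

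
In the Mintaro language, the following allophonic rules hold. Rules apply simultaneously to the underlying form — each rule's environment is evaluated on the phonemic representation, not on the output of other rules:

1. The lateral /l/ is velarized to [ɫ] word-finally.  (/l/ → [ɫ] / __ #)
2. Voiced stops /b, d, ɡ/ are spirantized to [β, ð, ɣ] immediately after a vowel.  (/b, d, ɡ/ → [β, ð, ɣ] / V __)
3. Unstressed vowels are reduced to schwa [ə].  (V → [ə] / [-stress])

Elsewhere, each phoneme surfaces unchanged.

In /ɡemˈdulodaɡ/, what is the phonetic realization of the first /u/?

[u]

/u/ (between /d/ and /l/) fails the environment for rule 3, so it stays [u].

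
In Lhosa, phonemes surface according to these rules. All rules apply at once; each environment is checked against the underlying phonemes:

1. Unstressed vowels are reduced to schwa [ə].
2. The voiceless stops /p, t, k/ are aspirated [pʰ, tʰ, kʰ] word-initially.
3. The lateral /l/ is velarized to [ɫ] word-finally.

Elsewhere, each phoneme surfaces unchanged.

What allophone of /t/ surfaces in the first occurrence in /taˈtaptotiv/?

Rule 2 applies to /t/ (word-initial: word-initially) → [tʰ].

[tʰ]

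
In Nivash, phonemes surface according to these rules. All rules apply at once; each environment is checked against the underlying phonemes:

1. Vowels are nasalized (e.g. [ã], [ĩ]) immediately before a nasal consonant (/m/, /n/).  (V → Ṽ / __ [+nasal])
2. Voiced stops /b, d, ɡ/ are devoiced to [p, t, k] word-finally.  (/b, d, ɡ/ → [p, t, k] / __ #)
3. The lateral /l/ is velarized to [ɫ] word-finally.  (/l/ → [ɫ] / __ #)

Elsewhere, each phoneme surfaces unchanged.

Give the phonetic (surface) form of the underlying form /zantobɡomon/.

[zãntobɡõmõn]

/a/ (between /z/ and /n/): before a nasal consonant, so rule 1 applies → [ã].
/o/ (between /t/ and /b/): rule 1 targets it, but not before a nasal consonant → unchanged [o].
/b/ (between /o/ and /ɡ/): rule 2 targets it, but not word-finally → unchanged [b].
/ɡ/ (between /b/ and /o/): rule 2 targets it, but not word-finally → unchanged [ɡ].
/o/ (between /ɡ/ and /m/) occurs before a nasal consonant → [õ] by rule 1.
/o/ — between /m/ and /n/, before a nasal consonant — surfaces as [õ] (rule 1).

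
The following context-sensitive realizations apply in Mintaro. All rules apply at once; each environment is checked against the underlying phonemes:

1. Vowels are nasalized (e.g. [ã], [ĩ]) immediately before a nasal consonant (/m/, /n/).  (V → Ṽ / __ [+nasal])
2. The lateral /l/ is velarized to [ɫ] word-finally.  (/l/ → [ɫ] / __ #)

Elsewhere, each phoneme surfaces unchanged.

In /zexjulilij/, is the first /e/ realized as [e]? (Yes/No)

Yes

/e/ (between /z/ and /x/) fails the environment for rule 1, so it stays [e].
The actual realization is [e], which matches [e].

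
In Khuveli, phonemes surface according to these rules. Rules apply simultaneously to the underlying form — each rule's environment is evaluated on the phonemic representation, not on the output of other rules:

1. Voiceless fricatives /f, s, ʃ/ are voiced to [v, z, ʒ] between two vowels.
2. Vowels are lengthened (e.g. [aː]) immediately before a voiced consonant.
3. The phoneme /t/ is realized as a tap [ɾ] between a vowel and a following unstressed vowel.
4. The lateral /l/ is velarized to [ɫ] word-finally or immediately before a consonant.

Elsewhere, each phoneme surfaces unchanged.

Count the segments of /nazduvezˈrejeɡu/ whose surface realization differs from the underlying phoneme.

5

Segments that undergo a rule: /a/ → [aː] (rule 2); /u/ → [uː] (rule 2); /e/ → [eː] (rule 2); /e/ → [eː] (rule 2); /e/ → [eː] (rule 2).
All other segments surface unchanged.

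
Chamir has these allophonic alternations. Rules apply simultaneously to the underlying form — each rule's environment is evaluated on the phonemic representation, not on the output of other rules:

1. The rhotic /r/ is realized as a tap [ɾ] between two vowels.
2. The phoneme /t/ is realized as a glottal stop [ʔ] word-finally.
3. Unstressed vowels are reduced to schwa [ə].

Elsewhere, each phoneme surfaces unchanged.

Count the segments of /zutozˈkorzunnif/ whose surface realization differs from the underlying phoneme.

Segments that undergo a rule: /u/ → [ə] (rule 3); /o/ → [ə] (rule 3); /u/ → [ə] (rule 3); /i/ → [ə] (rule 3).
All other segments surface unchanged.

4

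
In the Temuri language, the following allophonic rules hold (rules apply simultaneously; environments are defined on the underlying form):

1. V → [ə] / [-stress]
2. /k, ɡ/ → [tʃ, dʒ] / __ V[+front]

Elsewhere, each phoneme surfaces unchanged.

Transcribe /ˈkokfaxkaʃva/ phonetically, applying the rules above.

/k/ — word-initial; rule 2 does not apply here → [k].
/o/ (between /k/ and /k/) is in the target of rule 1 but the environment (in an unstressed syllable) is not met → [o].
/k/ (between /o/ and /f/) fails the environment for rule 2, so it stays [k].
/f/ (between /k/ and /a/): no rule targets it → [f].
/a/ (between /f/ and /x/): in an unstressed syllable, so rule 1 applies → [ə].
/x/ (between /a/ and /k/) is unaffected → [x].
/k/ — between /x/ and /a/; rule 2 does not apply here → [k].
/a/ meets the environment for rule 1 (in an unstressed syllable) → [ə].
/ʃ/ stays [ʃ].
/v/ — not in any rule's target class → [v].
/a/ (word-final) occurs in an unstressed syllable → [ə] by rule 1.

[ˈkokfəxkəʃvə]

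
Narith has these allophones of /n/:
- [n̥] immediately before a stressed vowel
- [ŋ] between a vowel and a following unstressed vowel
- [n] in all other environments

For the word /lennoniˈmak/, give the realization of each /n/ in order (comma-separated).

[n], [n], [ŋ]

Occurrence 1 (position 3): no conditioning environment matches → elsewhere allophone [n].
Occurrence 2 (position 4): no conditioning environment matches → elsewhere allophone [n].
Occurrence 3 (position 6): between a vowel and a following unstressed vowel → [ŋ].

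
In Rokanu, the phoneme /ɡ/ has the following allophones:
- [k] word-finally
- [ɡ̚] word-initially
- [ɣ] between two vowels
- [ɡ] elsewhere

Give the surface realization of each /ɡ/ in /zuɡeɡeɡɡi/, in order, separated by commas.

Occurrence 1 (position 3): between two vowels → [ɣ].
Occurrence 2 (position 5): between two vowels → [ɣ].
Occurrence 3 (position 7): no conditioning environment matches → elsewhere allophone [ɡ].
Occurrence 4 (position 8): no conditioning environment matches → elsewhere allophone [ɡ].

[ɣ], [ɣ], [ɡ], [ɡ]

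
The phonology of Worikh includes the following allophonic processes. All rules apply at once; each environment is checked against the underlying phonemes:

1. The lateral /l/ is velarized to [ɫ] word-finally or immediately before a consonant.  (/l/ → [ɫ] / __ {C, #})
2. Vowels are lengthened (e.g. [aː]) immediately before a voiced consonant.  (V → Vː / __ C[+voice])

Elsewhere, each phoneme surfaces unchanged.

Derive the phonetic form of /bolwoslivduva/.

[boːɫwosliːvduːva]

/o/ (between /b/ and /l/): before a voiced consonant, so rule 2 applies → [oː].
/l/ (between /o/ and /w/): word-finally or immediately before a consonant, so rule 1 applies → [ɫ].
/o/ (between /w/ and /s/) is in the target of rule 2 but the environment (before a voiced consonant) is not met → [o].
/l/ (between /s/ and /i/) is in the target of rule 1 but the environment (word-finally or immediately before a consonant) is not met → [l].
/i/ (between /l/ and /v/) occurs before a voiced consonant → [iː] by rule 2.
/u/ (between /d/ and /v/) occurs before a voiced consonant → [uː] by rule 2.
/a/ (word-final) fails the environment for rule 2, so it stays [a].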